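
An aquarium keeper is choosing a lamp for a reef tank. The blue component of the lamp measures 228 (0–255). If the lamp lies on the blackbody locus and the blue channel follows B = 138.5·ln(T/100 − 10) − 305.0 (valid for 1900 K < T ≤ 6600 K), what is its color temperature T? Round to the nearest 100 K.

5700 K

ln(t − 10) = (228 + 305.0) / 138.5 = 3.8484.
t − 10 = e^3.8484 = 46.917, so t = 56.917.
T = 100·t = 5692 K → 5700 K to the nearest 100 K.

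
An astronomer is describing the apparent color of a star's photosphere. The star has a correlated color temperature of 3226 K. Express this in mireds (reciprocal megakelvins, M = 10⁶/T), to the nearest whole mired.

M = 10⁶ / 3226 = 309.981 → 310 mireds.

310 mireds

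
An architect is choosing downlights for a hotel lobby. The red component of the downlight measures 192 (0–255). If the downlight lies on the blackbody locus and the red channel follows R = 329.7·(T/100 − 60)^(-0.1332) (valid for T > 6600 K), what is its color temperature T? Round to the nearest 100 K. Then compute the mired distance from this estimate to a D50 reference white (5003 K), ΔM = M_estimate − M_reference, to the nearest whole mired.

-115 mireds

(t − 60)^(-0.1332) = 192/329.7 = 0.58235.
t − 60 = 0.58235^(1/-0.1332) = 0.58235^(-7.508) = 57.929, so t = 117.929.
T = 100·t = 11793 K → 11800 K to the nearest 100 K.
M_estimate = 10⁶/11800 = 84.75; M_reference = 10⁶/5003 = 199.88.
ΔM = 84.75 − 199.88 = -115.13 → -115 mireds.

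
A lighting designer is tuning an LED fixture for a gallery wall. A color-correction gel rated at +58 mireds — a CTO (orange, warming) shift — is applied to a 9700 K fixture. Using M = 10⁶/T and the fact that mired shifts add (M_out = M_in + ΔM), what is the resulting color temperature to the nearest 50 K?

6200 K

M_in = 10⁶/9700 = 103.09 mireds.
M_out = 103.09 + (+58) = 161.09 mireds.
T_out = 10⁶/161.09 = 6207.6 K → 6200 K.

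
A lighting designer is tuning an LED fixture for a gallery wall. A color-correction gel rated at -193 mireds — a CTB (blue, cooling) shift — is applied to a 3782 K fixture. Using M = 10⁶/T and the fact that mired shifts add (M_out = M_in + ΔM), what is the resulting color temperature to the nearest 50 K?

14000 K

M_in = 10⁶/3782 = 264.41 mireds.
M_out = 264.41 + (-193) = 71.41 mireds.
T_out = 10⁶/71.41 = 14003.6 K → 14000 K.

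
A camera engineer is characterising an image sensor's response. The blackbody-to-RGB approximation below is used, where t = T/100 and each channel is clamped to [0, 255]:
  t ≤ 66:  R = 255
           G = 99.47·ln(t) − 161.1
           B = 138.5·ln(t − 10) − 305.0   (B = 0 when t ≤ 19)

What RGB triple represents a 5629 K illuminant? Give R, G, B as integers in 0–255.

R=255, G=240, B=226

t = 5629/100 = 56.29; the t ≤ 66 branch applies.
R = 255 by definition for t ≤ 66.
G = 99.47·ln 56.29 − 161.1 = 99.47·4.0305 − 161.1 = 239.816.
B = 138.5·ln(56.29 − 10) − 305.0 = 138.5·ln 46.29 − 305.0 = 138.5·3.8349 − 305.0 = 226.137.
Rounded: (255, 240, 226).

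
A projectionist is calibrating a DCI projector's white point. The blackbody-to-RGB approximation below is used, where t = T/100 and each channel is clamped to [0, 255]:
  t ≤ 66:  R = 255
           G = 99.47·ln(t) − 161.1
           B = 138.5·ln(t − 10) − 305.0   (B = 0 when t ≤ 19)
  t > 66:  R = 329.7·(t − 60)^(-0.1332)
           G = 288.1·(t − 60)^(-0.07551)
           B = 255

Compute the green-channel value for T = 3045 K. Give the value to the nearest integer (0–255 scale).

t = 3045/100 = 30.45; the t ≤ 66 branch applies.
G = 99.47·ln 30.45 − 161.1 = 99.47·3.4161 − 161.1 = 178.698.
Rounded: 179.

179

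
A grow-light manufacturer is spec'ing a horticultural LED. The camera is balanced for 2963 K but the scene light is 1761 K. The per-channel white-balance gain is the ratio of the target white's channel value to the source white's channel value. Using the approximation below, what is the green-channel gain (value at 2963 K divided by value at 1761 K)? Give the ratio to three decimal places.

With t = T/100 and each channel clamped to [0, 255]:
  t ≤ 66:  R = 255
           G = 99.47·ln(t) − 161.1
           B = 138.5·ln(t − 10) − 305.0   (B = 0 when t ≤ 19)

1.417

At 1761 K (t = 17.61):
  G = 99.47·ln 17.61 − 161.1 = 99.47·2.8685 − 161.1 = 124.226.
At 2963 K (t = 29.63):
  G = 99.47·ln 29.63 − 161.1 = 99.47·3.3888 − 161.1 = 175.983.
Gain = 175.983 / 124.226 = 1.4166 → 1.417.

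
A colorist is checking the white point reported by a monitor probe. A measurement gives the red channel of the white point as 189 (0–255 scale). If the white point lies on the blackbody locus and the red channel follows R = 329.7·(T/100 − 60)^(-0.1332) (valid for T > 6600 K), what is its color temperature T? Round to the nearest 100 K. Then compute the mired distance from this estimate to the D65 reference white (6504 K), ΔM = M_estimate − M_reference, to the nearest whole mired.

-74 mireds

(t − 60)^(-0.1332) = 189/329.7 = 0.57325.
t − 60 = 0.57325^(1/-0.1332) = 0.57325^(-7.508) = 65.199, so t = 125.199.
T = 100·t = 12520 K → 12500 K to the nearest 100 K.
M_estimate = 10⁶/12500 = 80.00; M_reference = 10⁶/6504 = 153.75.
ΔM = 80.00 − 153.75 = -73.75 → -74 mireds.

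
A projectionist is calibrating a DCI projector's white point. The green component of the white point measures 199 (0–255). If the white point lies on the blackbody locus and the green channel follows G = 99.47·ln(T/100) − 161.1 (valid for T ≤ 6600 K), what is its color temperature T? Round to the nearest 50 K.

3750 K

ln t = (199 + 161.1) / 99.47 = 3.6202.
t = e^3.6202 = 37.345.
T = 100·t = 3734 K → 3750 K to the nearest 50 K.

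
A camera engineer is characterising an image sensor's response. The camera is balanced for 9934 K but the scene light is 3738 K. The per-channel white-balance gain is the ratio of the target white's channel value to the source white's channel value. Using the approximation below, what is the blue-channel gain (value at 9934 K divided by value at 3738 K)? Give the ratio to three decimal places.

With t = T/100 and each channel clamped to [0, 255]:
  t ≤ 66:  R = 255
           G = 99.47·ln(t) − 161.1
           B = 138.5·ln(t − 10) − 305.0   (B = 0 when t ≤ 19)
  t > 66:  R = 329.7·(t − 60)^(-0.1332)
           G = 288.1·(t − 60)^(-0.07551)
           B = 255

At 3738 K (t = 37.38):
  B = 138.5·ln(37.38 − 10) − 305.0 = 138.5·ln 27.38 − 305.0 = 138.5·3.3098 − 305.0 = 153.409.
At 9934 K (t = 99.34):
  B = 255 by definition for t > 66.
Gain = 255.000 / 153.409 = 1.6622 → 1.662.

1.662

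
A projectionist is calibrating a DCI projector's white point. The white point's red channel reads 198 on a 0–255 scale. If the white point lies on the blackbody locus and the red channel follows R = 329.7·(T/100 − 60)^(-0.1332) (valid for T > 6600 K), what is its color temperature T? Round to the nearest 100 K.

10600 K

(t − 60)^(-0.1332) = 198/329.7 = 0.60055.
t − 60 = 0.60055^(1/-0.1332) = 0.60055^(-7.508) = 45.980, so t = 105.980.
T = 100·t = 10598 K → 10600 K to the nearest 100 K.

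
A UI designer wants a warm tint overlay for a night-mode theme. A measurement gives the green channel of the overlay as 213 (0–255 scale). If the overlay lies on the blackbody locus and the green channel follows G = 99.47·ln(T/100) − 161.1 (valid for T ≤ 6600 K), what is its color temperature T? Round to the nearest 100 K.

ln t = (213 + 161.1) / 99.47 = 3.7609.
t = e^3.7609 = 42.989.
T = 100·t = 4299 K → 4300 K to the nearest 100 K.

4300 K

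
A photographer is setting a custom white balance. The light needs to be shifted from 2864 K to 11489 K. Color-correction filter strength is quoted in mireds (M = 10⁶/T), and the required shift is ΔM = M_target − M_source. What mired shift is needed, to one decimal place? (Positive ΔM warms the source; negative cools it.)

-262.1 mireds

M_source = 10⁶/2864 = 349.162; M_target = 10⁶/11489 = 87.040.
ΔM = 87.040 − 349.162 = -262.122 → -262.1 mireds, a cooling shift.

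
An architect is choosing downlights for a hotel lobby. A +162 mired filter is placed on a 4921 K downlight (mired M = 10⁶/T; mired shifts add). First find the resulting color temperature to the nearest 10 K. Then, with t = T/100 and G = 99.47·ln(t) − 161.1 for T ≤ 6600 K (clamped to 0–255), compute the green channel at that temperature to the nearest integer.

168

M_in = 10⁶/4921 = 203.21; M_out = 203.21 + (+162) = 365.21.
T_out = 10⁶/365.21 = 2738.1 K → 2740 K; t = 27.4.
G = 99.47·ln 27.4 − 161.1 = 99.47·3.3105 − 161.1 = 168.200.
Rounded: 168.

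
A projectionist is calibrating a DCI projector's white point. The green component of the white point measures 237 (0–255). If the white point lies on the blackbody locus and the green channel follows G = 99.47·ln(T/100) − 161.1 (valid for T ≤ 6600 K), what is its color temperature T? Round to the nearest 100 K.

ln t = (237 + 161.1) / 99.47 = 4.0022.
t = e^4.0022 = 54.719.
T = 100·t = 5472 K → 5500 K to the nearest 100 K.

5500 K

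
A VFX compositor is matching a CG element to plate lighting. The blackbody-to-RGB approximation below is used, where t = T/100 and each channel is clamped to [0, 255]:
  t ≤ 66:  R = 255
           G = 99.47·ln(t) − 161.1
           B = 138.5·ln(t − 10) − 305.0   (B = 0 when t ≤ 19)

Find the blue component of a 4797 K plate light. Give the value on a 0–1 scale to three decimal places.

0.779

t = 4797/100 = 47.97; the t ≤ 66 branch applies.
B = 138.5·ln(47.97 − 10) − 305.0 = 138.5·ln 37.97 − 305.0 = 138.5·3.6368 − 305.0 = 198.696.
On a 0–1 scale: 198.696/255 = 0.7792 → 0.779.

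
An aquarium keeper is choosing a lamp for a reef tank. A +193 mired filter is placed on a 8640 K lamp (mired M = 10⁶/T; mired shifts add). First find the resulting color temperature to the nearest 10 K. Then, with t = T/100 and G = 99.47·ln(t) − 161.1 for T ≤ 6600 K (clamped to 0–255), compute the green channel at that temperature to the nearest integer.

M_in = 10⁶/8640 = 115.74; M_out = 115.74 + (+193) = 308.74.
T_out = 10⁶/308.74 = 3239.0 K → 3240 K; t = 32.4.
G = 99.47·ln 32.4 − 161.1 = 99.47·3.4782 − 161.1 = 184.872.
Rounded: 185.

185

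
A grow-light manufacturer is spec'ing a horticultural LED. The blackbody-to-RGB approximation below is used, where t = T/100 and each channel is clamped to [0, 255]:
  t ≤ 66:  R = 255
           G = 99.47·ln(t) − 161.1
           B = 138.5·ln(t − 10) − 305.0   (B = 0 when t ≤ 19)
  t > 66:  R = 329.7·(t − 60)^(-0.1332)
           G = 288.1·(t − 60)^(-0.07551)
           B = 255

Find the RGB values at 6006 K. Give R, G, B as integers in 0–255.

t = 6006/100 = 60.06; the t ≤ 66 branch applies.
R = 255 by definition for t ≤ 66.
G = 99.47·ln 60.06 − 161.1 = 99.47·4.0953 − 161.1 = 246.264.
B = 138.5·ln(60.06 − 10) − 305.0 = 138.5·ln 50.06 − 305.0 = 138.5·3.9132 − 305.0 = 236.981.
Rounded: (255, 246, 237).

R=255, G=246, B=237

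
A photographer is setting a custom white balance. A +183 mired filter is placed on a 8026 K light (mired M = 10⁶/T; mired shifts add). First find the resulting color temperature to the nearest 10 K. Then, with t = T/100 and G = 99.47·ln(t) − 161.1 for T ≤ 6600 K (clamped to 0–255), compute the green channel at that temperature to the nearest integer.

M_in = 10⁶/8026 = 124.60; M_out = 124.60 + (+183) = 307.60.
T_out = 10⁶/307.60 = 3251.0 K → 3250 K; t = 32.5.
G = 99.47·ln 32.5 − 161.1 = 99.47·3.4812 − 161.1 = 185.179.
Rounded: 185.

185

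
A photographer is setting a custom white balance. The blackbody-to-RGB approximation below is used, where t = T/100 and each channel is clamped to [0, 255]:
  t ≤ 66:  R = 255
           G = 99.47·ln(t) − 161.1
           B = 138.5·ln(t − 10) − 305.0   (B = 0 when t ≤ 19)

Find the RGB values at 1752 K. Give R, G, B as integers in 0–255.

R=255, G=124, B=0

t = 1752/100 = 17.52; the t ≤ 66 branch applies.
R = 255 by definition for t ≤ 66.
G = 99.47·ln 17.52 − 161.1 = 99.47·2.8633 − 161.1 = 123.717.
t = 17.52 ≤ 19, so B = 0.
Rounded: (255, 124, 0).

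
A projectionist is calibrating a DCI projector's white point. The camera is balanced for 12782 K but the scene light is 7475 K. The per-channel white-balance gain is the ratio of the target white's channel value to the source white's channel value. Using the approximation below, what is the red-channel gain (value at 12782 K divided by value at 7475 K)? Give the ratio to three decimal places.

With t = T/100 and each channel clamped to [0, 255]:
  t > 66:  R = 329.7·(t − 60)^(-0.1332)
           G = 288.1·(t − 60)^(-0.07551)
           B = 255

0.816

At 7475 K (t = 74.75):
  R = 329.7·(74.75 − 60)^(-0.1332) = 329.7·14.75^(-0.1332) = 329.7·0.69874 = 230.375.
At 12782 K (t = 127.82):
  R = 329.7·(127.82 − 60)^(-0.1332) = 329.7·67.82^(-0.1332) = 329.7·0.57025 = 188.010.
Gain = 188.010 / 230.375 = 0.8161 → 0.816.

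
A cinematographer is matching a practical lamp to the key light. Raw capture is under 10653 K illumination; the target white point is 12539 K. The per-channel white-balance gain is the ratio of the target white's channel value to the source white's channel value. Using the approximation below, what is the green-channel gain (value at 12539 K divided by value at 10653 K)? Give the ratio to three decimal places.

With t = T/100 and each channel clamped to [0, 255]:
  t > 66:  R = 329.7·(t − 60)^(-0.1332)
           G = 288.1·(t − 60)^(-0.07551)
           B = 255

At 10653 K (t = 106.53):
  G = 288.1·(106.53 − 60)^(-0.07551) = 288.1·46.53^(-0.07551) = 288.1·0.74829 = 215.582.
At 12539 K (t = 125.39):
  G = 288.1·(125.39 − 60)^(-0.07551) = 288.1·65.39^(-0.07551) = 288.1·0.72931 = 210.114.
Gain = 210.114 / 215.582 = 0.9746 → 0.975.

0.975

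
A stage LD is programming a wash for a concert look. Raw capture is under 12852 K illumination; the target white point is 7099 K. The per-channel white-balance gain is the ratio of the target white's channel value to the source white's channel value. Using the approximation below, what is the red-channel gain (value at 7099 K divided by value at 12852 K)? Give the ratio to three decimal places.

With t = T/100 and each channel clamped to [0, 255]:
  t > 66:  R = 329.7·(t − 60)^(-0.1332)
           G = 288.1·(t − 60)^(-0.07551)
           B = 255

1.276

At 12852 K (t = 128.52):
  R = 329.7·(128.52 − 60)^(-0.1332) = 329.7·68.52^(-0.1332) = 329.7·0.56947 = 187.754.
At 7099 K (t = 70.99):
  R = 329.7·(70.99 − 60)^(-0.1332) = 329.7·10.99^(-0.1332) = 329.7·0.72667 = 239.584.
Gain = 239.584 / 187.754 = 1.2761 → 1.276.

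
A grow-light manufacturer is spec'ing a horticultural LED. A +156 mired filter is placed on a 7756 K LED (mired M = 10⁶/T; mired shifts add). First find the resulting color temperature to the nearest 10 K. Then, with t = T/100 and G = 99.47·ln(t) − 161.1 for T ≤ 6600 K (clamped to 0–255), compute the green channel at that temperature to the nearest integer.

M_in = 10⁶/7756 = 128.93; M_out = 128.93 + (+156) = 284.93.
T_out = 10⁶/284.93 = 3509.6 K → 3510 K; t = 35.1.
G = 99.47·ln 35.1 − 161.1 = 99.47·3.5582 − 161.1 = 192.834.
Rounded: 193.

193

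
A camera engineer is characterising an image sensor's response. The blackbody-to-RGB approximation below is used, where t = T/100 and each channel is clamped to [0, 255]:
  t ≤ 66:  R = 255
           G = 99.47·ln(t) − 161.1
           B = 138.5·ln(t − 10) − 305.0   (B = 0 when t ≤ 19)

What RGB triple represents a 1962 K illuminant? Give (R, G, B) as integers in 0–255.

(255, 135, 9)

t = 1962/100 = 19.62; the t ≤ 66 branch applies.
R = 255 by definition for t ≤ 66.
G = 99.47·ln 19.62 − 161.1 = 99.47·2.9765 − 161.1 = 134.977.
B = 138.5·ln(19.62 − 10) − 305.0 = 138.5·ln 9.62 − 305.0 = 138.5·2.2638 − 305.0 = 8.542.
Rounded: (255, 135, 9).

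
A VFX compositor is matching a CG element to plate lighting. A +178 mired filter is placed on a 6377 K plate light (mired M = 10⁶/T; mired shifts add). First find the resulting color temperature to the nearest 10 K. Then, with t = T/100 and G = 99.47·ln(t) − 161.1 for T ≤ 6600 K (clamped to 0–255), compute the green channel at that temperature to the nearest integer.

177

M_in = 10⁶/6377 = 156.81; M_out = 156.81 + (+178) = 334.81.
T_out = 10⁶/334.81 = 2986.7 K → 2990 K; t = 29.9.
G = 99.47·ln 29.9 − 161.1 = 99.47·3.3979 − 161.1 = 176.885.
Rounded: 177.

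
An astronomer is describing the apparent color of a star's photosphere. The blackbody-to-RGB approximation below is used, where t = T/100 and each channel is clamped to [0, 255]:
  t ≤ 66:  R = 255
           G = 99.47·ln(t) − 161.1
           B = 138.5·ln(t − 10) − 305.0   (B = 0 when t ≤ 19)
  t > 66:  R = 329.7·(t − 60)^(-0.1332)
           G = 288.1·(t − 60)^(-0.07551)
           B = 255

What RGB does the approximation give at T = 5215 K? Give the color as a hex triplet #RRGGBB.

t = 5215/100 = 52.15; the t ≤ 66 branch applies.
R = 255 by definition for t ≤ 66.
G = 99.47·ln 52.15 − 161.1 = 99.47·3.9541 − 161.1 = 232.217.
B = 138.5·ln(52.15 − 10) − 305.0 = 138.5·ln 42.15 − 305.0 = 138.5·3.7412 − 305.0 = 213.161.
Rounded: (255, 232, 213).
In hex: #FFE8D5.

#FFE8D5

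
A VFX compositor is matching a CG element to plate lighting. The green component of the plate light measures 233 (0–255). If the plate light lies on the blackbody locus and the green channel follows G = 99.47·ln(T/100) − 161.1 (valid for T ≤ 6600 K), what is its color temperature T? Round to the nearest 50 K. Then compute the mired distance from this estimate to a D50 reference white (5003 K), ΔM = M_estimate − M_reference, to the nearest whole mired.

-9 mireds

ln t = (233 + 161.1) / 99.47 = 3.9620.
t = e^3.9620 = 52.562.
T = 100·t = 5256 K → 5250 K to the nearest 50 K.
M_estimate = 10⁶/5250 = 190.48; M_reference = 10⁶/5003 = 199.88.
ΔM = 190.48 − 199.88 = -9.40 → -9 mireds.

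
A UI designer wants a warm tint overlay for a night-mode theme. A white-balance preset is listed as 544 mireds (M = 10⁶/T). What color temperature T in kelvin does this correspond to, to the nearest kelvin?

T = 10⁶ / 544 = 1838.24 K → 1838 K.

1838 K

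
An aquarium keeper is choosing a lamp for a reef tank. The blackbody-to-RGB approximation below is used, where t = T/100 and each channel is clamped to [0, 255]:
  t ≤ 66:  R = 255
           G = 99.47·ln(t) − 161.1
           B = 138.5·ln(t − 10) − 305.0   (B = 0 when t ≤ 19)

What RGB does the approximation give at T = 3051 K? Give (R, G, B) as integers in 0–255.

(255, 179, 113)

t = 3051/100 = 30.51; the t ≤ 66 branch applies.
R = 255 by definition for t ≤ 66.
G = 99.47·ln 30.51 − 161.1 = 99.47·3.4181 − 161.1 = 178.894.
B = 138.5·ln(30.51 − 10) − 305.0 = 138.5·ln 20.51 − 305.0 = 138.5·3.0209 − 305.0 = 113.396.
Rounded: (255, 179, 113).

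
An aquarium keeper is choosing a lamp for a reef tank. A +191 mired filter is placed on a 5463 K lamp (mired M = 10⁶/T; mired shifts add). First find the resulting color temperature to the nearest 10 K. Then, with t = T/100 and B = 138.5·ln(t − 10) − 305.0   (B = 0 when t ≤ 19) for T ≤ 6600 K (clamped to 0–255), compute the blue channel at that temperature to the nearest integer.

M_in = 10⁶/5463 = 183.05; M_out = 183.05 + (+191) = 374.05.
T_out = 10⁶/374.05 = 2673.4 K → 2670 K; t = 26.7.
B = 138.5·ln(26.7 − 10) − 305.0 = 138.5·ln 16.7 − 305.0 = 138.5·2.8154 − 305.0 = 84.934.
Rounded: 85.

85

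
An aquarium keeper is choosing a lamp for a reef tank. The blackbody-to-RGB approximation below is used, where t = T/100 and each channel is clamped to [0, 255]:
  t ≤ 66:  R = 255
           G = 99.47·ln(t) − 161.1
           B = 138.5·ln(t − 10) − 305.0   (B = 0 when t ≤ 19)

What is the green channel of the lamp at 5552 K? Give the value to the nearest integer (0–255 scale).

238

t = 5552/100 = 55.52; the t ≤ 66 branch applies.
G = 99.47·ln 55.52 − 161.1 = 99.47·4.0167 − 161.1 = 238.445.
Rounded: 238.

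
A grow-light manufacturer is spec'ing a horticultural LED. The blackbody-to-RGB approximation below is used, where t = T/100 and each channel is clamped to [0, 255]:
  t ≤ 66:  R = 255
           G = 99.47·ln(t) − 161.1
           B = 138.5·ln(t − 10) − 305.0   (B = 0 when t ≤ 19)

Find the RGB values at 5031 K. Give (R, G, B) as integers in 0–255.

(255, 229, 207)

t = 5031/100 = 50.31; the t ≤ 66 branch applies.
R = 255 by definition for t ≤ 66.
G = 99.47·ln 50.31 − 161.1 = 99.47·3.9182 − 161.1 = 228.644.
B = 138.5·ln(50.31 − 10) − 305.0 = 138.5·ln 40.31 − 305.0 = 138.5·3.6966 − 305.0 = 206.979.
Rounded: (255, 229, 207).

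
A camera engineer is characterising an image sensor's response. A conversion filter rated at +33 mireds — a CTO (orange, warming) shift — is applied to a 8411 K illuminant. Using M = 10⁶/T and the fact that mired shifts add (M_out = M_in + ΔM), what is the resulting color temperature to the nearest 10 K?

6580 K

M_in = 10⁶/8411 = 118.89 mireds.
M_out = 118.89 + (+33) = 151.89 mireds.
T_out = 10⁶/151.89 = 6583.6 K → 6580 K.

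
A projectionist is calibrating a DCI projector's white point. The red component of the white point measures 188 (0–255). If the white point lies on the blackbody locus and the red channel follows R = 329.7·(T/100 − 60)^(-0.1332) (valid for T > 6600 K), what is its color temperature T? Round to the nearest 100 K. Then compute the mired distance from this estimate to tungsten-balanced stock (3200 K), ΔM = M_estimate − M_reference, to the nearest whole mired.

(t − 60)^(-0.1332) = 188/329.7 = 0.57022.
t − 60 = 0.57022^(1/-0.1332) = 0.57022^(-7.508) = 67.848, so t = 127.848.
T = 100·t = 12785 K → 12800 K to the nearest 100 K.
M_estimate = 10⁶/12800 = 78.12; M_reference = 10⁶/3200 = 312.50.
ΔM = 78.12 − 312.50 = -234.38 → -234 mireds.

-234 mireds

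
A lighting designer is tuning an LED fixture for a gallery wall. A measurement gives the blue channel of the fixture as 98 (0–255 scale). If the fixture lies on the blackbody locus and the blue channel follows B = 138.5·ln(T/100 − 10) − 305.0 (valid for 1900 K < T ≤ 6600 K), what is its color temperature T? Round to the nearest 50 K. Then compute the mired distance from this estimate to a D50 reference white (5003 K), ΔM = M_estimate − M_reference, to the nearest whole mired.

+151 mireds

ln(t − 10) = (98 + 305.0) / 138.5 = 2.9097.
t − 10 = e^2.9097 = 18.352, so t = 28.352.
T = 100·t = 2835 K → 2850 K to the nearest 50 K.
M_estimate = 10⁶/2850 = 350.88; M_reference = 10⁶/5003 = 199.88.
ΔM = 350.88 − 199.88 = 151.00 → +151 mireds.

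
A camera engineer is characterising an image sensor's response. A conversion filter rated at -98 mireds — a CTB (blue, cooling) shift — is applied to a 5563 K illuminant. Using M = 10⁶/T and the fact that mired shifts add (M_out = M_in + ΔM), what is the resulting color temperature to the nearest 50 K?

12250 K

M_in = 10⁶/5563 = 179.76 mireds.
M_out = 179.76 + (-98) = 81.76 mireds.
T_out = 10⁶/81.76 = 12231.1 K → 12250 K.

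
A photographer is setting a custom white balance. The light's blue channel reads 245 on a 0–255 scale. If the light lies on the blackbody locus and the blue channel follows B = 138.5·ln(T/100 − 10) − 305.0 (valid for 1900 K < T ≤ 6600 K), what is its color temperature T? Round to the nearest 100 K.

ln(t − 10) = (245 + 305.0) / 138.5 = 3.9711.
t − 10 = e^3.9711 = 53.044, so t = 63.044.
T = 100·t = 6304 K → 6300 K to the nearest 100 K.

6300 K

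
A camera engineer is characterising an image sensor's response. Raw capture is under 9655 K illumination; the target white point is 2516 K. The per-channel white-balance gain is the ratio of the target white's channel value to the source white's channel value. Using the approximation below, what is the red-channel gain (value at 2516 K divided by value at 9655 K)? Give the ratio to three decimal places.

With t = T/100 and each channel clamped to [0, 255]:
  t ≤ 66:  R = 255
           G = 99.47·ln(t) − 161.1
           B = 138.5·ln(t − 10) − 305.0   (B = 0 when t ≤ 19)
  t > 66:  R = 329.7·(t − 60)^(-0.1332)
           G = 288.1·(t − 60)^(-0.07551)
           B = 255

At 9655 K (t = 96.55):
  R = 329.7·(96.55 − 60)^(-0.1332) = 329.7·36.55^(-0.1332) = 329.7·0.61919 = 204.147.
At 2516 K (t = 25.16):
  R = 255 by definition for t ≤ 66.
Gain = 255.000 / 204.147 = 1.2491 → 1.249.

1.249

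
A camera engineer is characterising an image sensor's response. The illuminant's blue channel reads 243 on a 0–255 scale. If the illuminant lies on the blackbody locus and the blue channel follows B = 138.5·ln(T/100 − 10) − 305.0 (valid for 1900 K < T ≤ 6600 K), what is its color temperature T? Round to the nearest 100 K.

ln(t − 10) = (243 + 305.0) / 138.5 = 3.9567.
t − 10 = e^3.9567 = 52.283, so t = 62.283.
T = 100·t = 6228 K → 6200 K to the nearest 100 K.

6200 K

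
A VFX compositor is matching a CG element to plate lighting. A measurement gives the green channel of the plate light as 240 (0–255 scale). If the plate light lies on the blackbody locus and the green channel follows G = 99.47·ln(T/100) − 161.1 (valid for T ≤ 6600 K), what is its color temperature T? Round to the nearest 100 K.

ln t = (240 + 161.1) / 99.47 = 4.0324.
t = e^4.0324 = 56.394.
T = 100·t = 5639 K → 5600 K to the nearest 100 K.

5600 K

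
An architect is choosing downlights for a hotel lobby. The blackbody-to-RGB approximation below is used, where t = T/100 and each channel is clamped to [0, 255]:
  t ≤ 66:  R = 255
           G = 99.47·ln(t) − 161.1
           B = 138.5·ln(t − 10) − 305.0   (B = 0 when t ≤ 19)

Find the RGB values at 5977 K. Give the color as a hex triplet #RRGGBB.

#FFF6EC

t = 5977/100 = 59.77; the t ≤ 66 branch applies.
R = 255 by definition for t ≤ 66.
G = 99.47·ln 59.77 − 161.1 = 99.47·4.0905 − 161.1 = 245.782.
B = 138.5·ln(59.77 − 10) − 305.0 = 138.5·ln 49.77 − 305.0 = 138.5·3.9074 − 305.0 = 236.177.
Rounded: (255, 246, 236).
In hex: #FFF6EC.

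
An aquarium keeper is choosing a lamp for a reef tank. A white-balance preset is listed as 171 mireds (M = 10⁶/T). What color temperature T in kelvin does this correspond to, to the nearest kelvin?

T = 10⁶ / 171 = 5847.95 K → 5848 K.

5848 K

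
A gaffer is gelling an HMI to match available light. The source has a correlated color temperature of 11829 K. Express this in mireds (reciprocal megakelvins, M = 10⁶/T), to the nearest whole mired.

85 mireds

M = 10⁶ / 11829 = 84.538 → 85 mireds.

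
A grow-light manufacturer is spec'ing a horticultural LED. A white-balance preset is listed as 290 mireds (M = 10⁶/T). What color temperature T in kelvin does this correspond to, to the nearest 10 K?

T = 10⁶ / 290 = 3448.28 K → 3450 K.

3450 K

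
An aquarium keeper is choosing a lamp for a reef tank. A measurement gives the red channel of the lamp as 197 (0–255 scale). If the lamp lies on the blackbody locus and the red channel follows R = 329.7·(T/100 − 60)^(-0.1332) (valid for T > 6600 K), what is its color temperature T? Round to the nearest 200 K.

10800 K

(t − 60)^(-0.1332) = 197/329.7 = 0.59751.
t − 60 = 0.59751^(1/-0.1332) = 0.59751^(-7.508) = 47.761, so t = 107.761.
T = 100·t = 10776 K → 10800 K to the nearest 200 K.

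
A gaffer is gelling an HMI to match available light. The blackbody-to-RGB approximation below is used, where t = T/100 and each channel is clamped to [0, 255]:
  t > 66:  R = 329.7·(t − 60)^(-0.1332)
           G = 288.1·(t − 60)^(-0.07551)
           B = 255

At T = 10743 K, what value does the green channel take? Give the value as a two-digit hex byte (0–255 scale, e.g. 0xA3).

0xD7

t = 10743/100 = 107.43; the t > 66 branch applies.
G = 288.1·(107.43 − 60)^(-0.07551) = 288.1·47.43^(-0.07551) = 288.1·0.74721 = 215.270.
Rounded: 215; in hex, 0xD7.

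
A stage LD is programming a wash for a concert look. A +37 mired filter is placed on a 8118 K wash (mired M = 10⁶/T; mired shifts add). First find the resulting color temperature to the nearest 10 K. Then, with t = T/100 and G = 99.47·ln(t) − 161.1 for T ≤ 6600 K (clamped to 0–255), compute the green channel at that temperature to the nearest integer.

250

M_in = 10⁶/8118 = 123.18; M_out = 123.18 + (+37) = 160.18.
T_out = 10⁶/160.18 = 6242.9 K → 6240 K; t = 62.4.
G = 99.47·ln 62.4 − 161.1 = 99.47·4.1336 − 161.1 = 250.066.
Rounded: 250.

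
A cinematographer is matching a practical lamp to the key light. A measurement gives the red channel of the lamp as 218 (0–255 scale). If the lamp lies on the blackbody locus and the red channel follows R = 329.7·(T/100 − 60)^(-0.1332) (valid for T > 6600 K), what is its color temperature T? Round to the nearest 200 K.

(t − 60)^(-0.1332) = 218/329.7 = 0.66121.
t − 60 = 0.66121^(1/-0.1332) = 0.66121^(-7.508) = 22.326, so t = 82.326.
T = 100·t = 8233 K → 8200 K to the nearest 200 K.

8200 K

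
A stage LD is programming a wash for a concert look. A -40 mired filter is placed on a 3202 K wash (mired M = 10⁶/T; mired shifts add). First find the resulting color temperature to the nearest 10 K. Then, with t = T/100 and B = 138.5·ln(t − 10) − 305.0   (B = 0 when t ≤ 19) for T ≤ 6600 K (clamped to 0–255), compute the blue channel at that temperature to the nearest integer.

150

M_in = 10⁶/3202 = 312.30; M_out = 312.30 + (-40) = 272.30.
T_out = 10⁶/272.30 = 3672.4 K → 3670 K; t = 36.7.
B = 138.5·ln(36.7 − 10) − 305.0 = 138.5·ln 26.7 − 305.0 = 138.5·3.2847 − 305.0 = 149.926.
Rounded: 150.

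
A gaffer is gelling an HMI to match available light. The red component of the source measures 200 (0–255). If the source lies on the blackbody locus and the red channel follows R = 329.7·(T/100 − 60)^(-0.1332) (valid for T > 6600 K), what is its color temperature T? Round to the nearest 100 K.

(t − 60)^(-0.1332) = 200/329.7 = 0.60661.
t − 60 = 0.60661^(1/-0.1332) = 0.60661^(-7.508) = 42.638, so t = 102.638.
T = 100·t = 10264 K → 10300 K to the nearest 100 K.

10300 K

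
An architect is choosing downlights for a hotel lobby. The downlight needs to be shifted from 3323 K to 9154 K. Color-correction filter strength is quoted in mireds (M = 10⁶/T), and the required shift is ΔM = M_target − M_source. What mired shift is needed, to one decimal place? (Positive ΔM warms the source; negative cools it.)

M_source = 10⁶/3323 = 300.933; M_target = 10⁶/9154 = 109.242.
ΔM = 109.242 − 300.933 = -191.691 → -191.7 mireds, a cooling shift.

-191.7 mireds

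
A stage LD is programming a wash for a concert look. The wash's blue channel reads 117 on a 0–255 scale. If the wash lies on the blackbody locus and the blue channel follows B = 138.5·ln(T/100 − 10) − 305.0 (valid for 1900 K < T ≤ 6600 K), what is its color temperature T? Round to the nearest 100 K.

ln(t − 10) = (117 + 305.0) / 138.5 = 3.0469.
t − 10 = e^3.0469 = 21.051, so t = 31.051.
T = 100·t = 3105 K → 3100 K to the nearest 100 K.

3100 K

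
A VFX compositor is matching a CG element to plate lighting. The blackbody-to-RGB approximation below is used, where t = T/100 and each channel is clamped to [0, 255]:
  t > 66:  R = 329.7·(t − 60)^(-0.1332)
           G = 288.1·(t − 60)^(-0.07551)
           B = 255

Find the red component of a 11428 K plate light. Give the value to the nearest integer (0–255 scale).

194

t = 11428/100 = 114.28; the t > 66 branch applies.
R = 329.7·(114.28 − 60)^(-0.1332) = 329.7·54.28^(-0.1332) = 329.7·0.58742 = 193.671.
Rounded: 194.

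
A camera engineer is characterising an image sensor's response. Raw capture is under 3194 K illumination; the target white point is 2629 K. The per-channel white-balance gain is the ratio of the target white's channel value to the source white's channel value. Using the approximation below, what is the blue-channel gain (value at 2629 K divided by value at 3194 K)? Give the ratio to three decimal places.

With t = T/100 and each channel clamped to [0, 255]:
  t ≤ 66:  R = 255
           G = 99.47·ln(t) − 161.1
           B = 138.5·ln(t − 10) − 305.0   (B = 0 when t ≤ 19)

At 3194 K (t = 31.94):
  B = 138.5·ln(31.94 − 10) − 305.0 = 138.5·ln 21.94 − 305.0 = 138.5·3.0883 − 305.0 = 122.731.
At 2629 K (t = 26.29):
  B = 138.5·ln(26.29 − 10) − 305.0 = 138.5·ln 16.29 − 305.0 = 138.5·2.7906 − 305.0 = 81.491.
Gain = 81.491 / 122.731 = 0.6640 → 0.664.

0.664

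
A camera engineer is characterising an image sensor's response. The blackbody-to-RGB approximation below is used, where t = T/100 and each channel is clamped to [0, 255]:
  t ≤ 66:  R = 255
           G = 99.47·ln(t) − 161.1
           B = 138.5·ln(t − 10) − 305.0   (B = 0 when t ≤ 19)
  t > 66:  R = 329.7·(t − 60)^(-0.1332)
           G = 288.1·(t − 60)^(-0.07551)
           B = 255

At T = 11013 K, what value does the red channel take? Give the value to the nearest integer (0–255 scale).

t = 11013/100 = 110.13; the t > 66 branch applies.
R = 329.7·(110.13 − 60)^(-0.1332) = 329.7·50.13^(-0.1332) = 329.7·0.59367 = 195.734.
Rounded: 196.

196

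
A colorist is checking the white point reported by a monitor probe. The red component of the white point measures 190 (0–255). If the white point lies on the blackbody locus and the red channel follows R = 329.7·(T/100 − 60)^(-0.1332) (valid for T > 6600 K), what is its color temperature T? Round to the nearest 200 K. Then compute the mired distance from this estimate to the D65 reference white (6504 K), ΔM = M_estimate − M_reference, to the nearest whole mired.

-72 mireds

(t − 60)^(-0.1332) = 190/329.7 = 0.57628.
t − 60 = 0.57628^(1/-0.1332) = 0.57628^(-7.508) = 62.667, so t = 122.667.
T = 100·t = 12267 K → 12200 K to the nearest 200 K.
M_estimate = 10⁶/12200 = 81.97; M_reference = 10⁶/6504 = 153.75.
ΔM = 81.97 − 153.75 = -71.78 → -72 mireds.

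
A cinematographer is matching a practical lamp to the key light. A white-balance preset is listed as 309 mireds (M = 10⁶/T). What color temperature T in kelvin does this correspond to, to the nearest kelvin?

3236 K

T = 10⁶ / 309 = 3236.25 K → 3236 K.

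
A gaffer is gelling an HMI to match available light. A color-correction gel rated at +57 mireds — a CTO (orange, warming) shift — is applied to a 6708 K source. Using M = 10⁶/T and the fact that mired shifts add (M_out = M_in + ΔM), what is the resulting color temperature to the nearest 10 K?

M_in = 10⁶/6708 = 149.08 mireds.
M_out = 149.08 + (+57) = 206.08 mireds.
T_out = 10⁶/206.08 = 4852.6 K → 4850 K.

4850 K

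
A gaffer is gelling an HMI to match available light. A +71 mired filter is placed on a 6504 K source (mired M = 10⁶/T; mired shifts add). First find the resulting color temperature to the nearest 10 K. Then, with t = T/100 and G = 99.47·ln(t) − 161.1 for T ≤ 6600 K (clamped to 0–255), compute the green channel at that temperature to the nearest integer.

216

M_in = 10⁶/6504 = 153.75; M_out = 153.75 + (+71) = 224.75.
T_out = 10⁶/224.75 = 4449.4 K → 4450 K; t = 44.5.
G = 99.47·ln 44.5 − 161.1 = 99.47·3.7955 − 161.1 = 216.437.
Rounded: 216.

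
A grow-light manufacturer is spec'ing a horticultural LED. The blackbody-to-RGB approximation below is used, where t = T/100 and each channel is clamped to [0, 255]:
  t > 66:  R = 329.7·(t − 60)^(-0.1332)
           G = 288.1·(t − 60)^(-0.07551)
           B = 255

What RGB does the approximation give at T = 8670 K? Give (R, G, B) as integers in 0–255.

t = 8670/100 = 86.7; the t > 66 branch applies.
R = 329.7·(86.7 − 60)^(-0.1332) = 329.7·26.7^(-0.1332) = 329.7·0.64564 = 212.867.
G = 288.1·(86.7 − 60)^(-0.07551) = 288.1·26.7^(-0.07551) = 288.1·0.78034 = 224.816.
B = 255 by definition for t > 66.
Rounded: (213, 225, 255).

(213, 225, 255)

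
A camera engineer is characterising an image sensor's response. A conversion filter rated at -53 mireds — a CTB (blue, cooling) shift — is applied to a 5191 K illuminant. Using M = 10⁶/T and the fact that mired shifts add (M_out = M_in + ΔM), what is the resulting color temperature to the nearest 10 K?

M_in = 10⁶/5191 = 192.64 mireds.
M_out = 192.64 + (-53) = 139.64 mireds.
T_out = 10⁶/139.64 = 7161.2 K → 7160 K.

7160 K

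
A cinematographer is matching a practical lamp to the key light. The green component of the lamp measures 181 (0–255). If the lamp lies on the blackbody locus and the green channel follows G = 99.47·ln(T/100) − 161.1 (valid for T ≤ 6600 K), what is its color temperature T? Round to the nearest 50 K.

3100 K

ln t = (181 + 161.1) / 99.47 = 3.4392.
t = e^3.4392 = 31.163.
T = 100·t = 3116 K → 3100 K to the nearest 50 K.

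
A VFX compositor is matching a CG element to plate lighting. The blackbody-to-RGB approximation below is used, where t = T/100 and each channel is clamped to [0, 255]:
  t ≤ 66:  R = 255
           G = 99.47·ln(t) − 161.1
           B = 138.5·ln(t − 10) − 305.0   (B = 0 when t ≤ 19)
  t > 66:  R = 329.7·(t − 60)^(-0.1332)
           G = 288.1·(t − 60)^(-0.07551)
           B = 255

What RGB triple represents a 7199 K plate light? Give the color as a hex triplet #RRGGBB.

#EDEFFF

t = 7199/100 = 71.99; the t > 66 branch applies.
R = 329.7·(71.99 − 60)^(-0.1332) = 329.7·11.99^(-0.1332) = 329.7·0.71829 = 236.821.
G = 288.1·(71.99 − 60)^(-0.07551) = 288.1·11.99^(-0.07551) = 288.1·0.82897 = 238.826.
B = 255 by definition for t > 66.
Rounded: (237, 239, 255).
In hex: #EDEFFF.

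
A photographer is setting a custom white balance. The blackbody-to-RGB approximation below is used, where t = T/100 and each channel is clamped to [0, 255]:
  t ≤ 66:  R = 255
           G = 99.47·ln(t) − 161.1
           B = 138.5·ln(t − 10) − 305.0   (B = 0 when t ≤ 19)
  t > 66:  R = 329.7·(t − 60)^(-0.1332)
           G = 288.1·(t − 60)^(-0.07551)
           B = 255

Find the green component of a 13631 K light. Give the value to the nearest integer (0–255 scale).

t = 13631/100 = 136.31; the t > 66 branch applies.
G = 288.1·(136.31 − 60)^(-0.07551) = 288.1·76.31^(-0.07551) = 288.1·0.72085 = 207.678.
Rounded: 208.

208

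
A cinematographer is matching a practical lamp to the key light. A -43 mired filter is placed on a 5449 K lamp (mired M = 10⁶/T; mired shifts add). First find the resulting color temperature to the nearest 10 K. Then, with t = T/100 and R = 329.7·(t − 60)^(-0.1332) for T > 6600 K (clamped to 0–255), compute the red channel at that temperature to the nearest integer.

M_in = 10⁶/5449 = 183.52; M_out = 183.52 + (-43) = 140.52.
T_out = 10⁶/140.52 = 7116.4 K → 7120 K; t = 71.2.
R = 329.7·(71.2 − 60)^(-0.1332) = 329.7·11.2^(-0.1332) = 329.7·0.72484 = 238.981.
Rounded: 239.

239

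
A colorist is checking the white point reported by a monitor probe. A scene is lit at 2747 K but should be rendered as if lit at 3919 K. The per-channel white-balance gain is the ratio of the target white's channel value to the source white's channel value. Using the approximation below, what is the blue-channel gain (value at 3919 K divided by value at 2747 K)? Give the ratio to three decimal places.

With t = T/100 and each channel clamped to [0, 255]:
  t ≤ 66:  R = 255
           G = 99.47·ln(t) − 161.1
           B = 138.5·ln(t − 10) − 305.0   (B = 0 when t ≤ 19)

1.780

At 2747 K (t = 27.47):
  B = 138.5·ln(27.47 − 10) − 305.0 = 138.5·ln 17.47 − 305.0 = 138.5·2.8605 − 305.0 = 91.177.
At 3919 K (t = 39.19):
  B = 138.5·ln(39.19 − 10) − 305.0 = 138.5·ln 29.19 − 305.0 = 138.5·3.3738 − 305.0 = 162.275.
Gain = 162.275 / 91.177 = 1.7798 → 1.780.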